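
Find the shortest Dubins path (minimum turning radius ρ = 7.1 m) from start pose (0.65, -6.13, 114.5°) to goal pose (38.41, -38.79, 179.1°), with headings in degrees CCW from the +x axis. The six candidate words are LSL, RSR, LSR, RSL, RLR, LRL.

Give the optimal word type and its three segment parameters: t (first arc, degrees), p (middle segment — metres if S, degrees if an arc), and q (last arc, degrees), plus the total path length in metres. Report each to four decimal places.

RSR: t = 156.7236°, p = 42.4168 m, q = 138.6764°, L = 79.0223 m

Let ψ = atan2(Δy, Δx) = atan2(-32.66, 37.76) = -40.8577° be the start→goal bearing.
Normalize: d = |goal − start| / ρ = 49.924876/7.1 = 7.031673, α = (θ_start − ψ) mod 360° = 155.3577° = 2.711504 rad, β = (θ_goal − ψ) mod 360° = 219.9577° = 3.838986 rad.
Common terms: sin α = 0.416952, cos α = -0.908929, sin β = -0.642222, cos β = -0.766519, cos(α−β) = 0.428935, d² = 49.444420. Work in radians in the unit-radius frame; every candidate has L = ρ·(t + p + q).
LSL: p² = 2 + d² − 2cos(α−β) + 2d(sin α − sin β) = 65.482076; p = √p² = 8.092100; φ = atan2(cos β − cos α, d + sin α − sin β) = 0.017600 rad; t = (φ − α) mod 2π = 3.589281 rad, q = (β − φ) mod 2π = 3.821387 rad → L = 7.1·(3.589281 + 8.092100 + 3.821387) = 7.1·15.502768 = 110.069650 m
RSR: p² = 2 + d² − 2cos(α−β) + 2d(sin β − sin α) = 35.691023; p = √p² = 5.974196; φ = atan2(cos α − cos β, d − sin α + sin β) = -0.023840 rad; t = (α − φ) mod 2π = 2.735344 rad, q = (φ − β) mod 2π = 2.420359 rad → L = 7.1·(2.735344 + 5.974196 + 2.420359) = 7.1·11.129899 = 79.022283 m
LSR: p² = d² − 2 + 2cos(α−β) + 2d(sin α + sin β) = 45.134232; p = √p² = 6.718202; φ = atan2(−cos α − cos β, d + sin α + sin β) − atan2(−2, p) = 0.530703 rad; t = (φ − α) mod 2π = 4.102385 rad, q = (φ − β) mod 2π = 2.974902 rad → L = 7.1·(4.102385 + 6.718202 + 2.974902) = 7.1·13.795488 = 97.947967 m
RSL: p² = d² − 2 + 2cos(α−β) − 2d(sin α + sin β) = 51.470348; p = √p² = 7.174284; φ = atan2(cos α + cos β, d − sin α − sin β) − atan2(2, p) = -0.498770 rad; t = (α − φ) mod 2π = 3.210274 rad, q = (β − φ) mod 2π = 4.337757 rad → L = 7.1·(3.210274 + 7.174284 + 4.337757) = 7.1·14.722315 = 104.528434 m
RLR: c = (6 − d² + 2cos(α−β) + 2d(sin α − sin β))/8 = -3.461378, |c| > 1 → infeasible
LRL: c = (6 − d² + 2cos(α−β) − 2d(sin α − sin β))/8 = -7.185259, |c| > 1 → infeasible
Shortest: RSR with L = 79.022283 m ≈ 79.0223 m
Convert RSR to answer units (arcs ×180/π): t = 2.735344·180/π = 156.7236°, p = ρ·p = 7.1·5.974196 = 42.4168 m, q = 2.420359·180/π = 138.6764°, L = 79.0223 m.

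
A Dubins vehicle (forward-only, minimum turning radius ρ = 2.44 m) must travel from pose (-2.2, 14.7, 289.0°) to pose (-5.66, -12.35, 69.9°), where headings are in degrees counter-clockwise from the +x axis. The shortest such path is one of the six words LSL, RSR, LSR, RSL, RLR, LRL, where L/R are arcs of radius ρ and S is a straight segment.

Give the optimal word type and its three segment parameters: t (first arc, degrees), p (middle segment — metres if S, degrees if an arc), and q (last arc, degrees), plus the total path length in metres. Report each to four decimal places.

RSL: t = 37.6851°, p = 25.1809 m, q = 178.5851°, L = 34.3910 m

Let ψ = atan2(Δy, Δx) = atan2(-27.05, -3.46) = -97.2892° be the start→goal bearing.
Normalize: d = |goal − start| / ρ = 27.270389/2.44 = 11.176389, α = (θ_start − ψ) mod 360° = 26.2892° = 0.458833 rad, β = (θ_goal − ψ) mod 360° = 167.1892° = 2.918002 rad.
Common terms: sin α = 0.442902, cos α = 0.896570, sin β = 0.221732, cos β = -0.975108, cos(α−β) = -0.776046, d² = 124.911667. Work in radians in the unit-radius frame; every candidate has L = ρ·(t + p + q).
LSL: p² = 2 + d² − 2cos(α−β) + 2d(sin α − sin β) = 133.407517; p = √p² = 11.550217; φ = atan2(cos β − cos α, d + sin α − sin β) = -0.162765 rad; t = (φ − α) mod 2π = 5.661588 rad, q = (β − φ) mod 2π = 3.080767 rad → L = 2.44·(5.661588 + 11.550217 + 3.080767) = 2.44·20.292571 = 49.513874 m
RSR: p² = 2 + d² − 2cos(α−β) + 2d(sin β − sin α) = 123.520002; p = √p² = 11.113955; φ = atan2(cos α − cos β, d − sin α + sin β) = 0.169214 rad; t = (α − φ) mod 2π = 0.289619 rad, q = (φ − β) mod 2π = 3.534398 rad → L = 2.44·(0.289619 + 11.113955 + 3.534398) = 2.44·14.937972 = 36.448651 m
LSR: p² = d² − 2 + 2cos(α−β) + 2d(sin α + sin β) = 136.216002; p = √p² = 11.671161; φ = atan2(−cos α − cos β, d + sin α + sin β) − atan2(−2, p) = 0.176347 rad; t = (φ − α) mod 2π = 6.000699 rad, q = (φ − β) mod 2π = 3.541530 rad → L = 2.44·(6.000699 + 11.671161 + 3.541530) = 2.44·21.213390 = 51.760672 m
RSL: p² = d² − 2 + 2cos(α−β) − 2d(sin α + sin β) = 106.503147; p = √p² = 10.320036; φ = atan2(cos α + cos β, d − sin α − sin β) − atan2(2, p) = -0.198896 rad; t = (α − φ) mod 2π = 0.657729 rad, q = (β − φ) mod 2π = 3.116898 rad → L = 2.44·(0.657729 + 10.320036 + 3.116898) = 2.44·14.094663 = 34.390978 m
RLR: c = (6 − d² + 2cos(α−β) + 2d(sin α − sin β))/8 = -14.440000, |c| > 1 → infeasible
LRL: c = (6 − d² + 2cos(α−β) − 2d(sin α − sin β))/8 = -15.675940, |c| > 1 → infeasible
Shortest: RSL with L = 34.390978 m ≈ 34.3910 m
Convert RSL to answer units (arcs ×180/π): t = 0.657729·180/π = 37.6851°, p = ρ·p = 2.44·10.320036 = 25.1809 m, q = 3.116898·180/π = 178.5851°, L = 34.3910 m.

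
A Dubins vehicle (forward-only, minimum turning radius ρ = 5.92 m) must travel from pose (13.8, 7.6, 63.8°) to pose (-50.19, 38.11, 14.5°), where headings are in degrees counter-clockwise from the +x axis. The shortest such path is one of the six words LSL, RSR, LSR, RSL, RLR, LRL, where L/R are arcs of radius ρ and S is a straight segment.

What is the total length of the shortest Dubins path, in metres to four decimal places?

87.2157 m

Let ψ = atan2(Δy, Δx) = atan2(30.51, -63.99) = 154.5085° be the start→goal bearing.
Normalize: d = |goal − start| / ρ = 70.891327/5.92 = 11.974886, α = (θ_start − ψ) mod 360° = 269.2915° = 4.700023 rad, β = (θ_goal − ψ) mod 360° = 219.9915° = 3.839576 rad.
Common terms: sin α = -0.999924, cos α = -0.012365, sin β = -0.642674, cos β = -0.766140, cos(α−β) = 0.652098, d² = 143.397901. Work in radians in the unit-radius frame; every candidate has L = ρ·(t + p + q).
LSL: p² = 2 + d² − 2cos(α−β) + 2d(sin α − sin β) = 135.537655; p = √p² = 11.642064; φ = atan2(cos β − cos α, d + sin α − sin β) = -0.064791 rad; t = (φ − α) mod 2π = 1.518371 rad, q = (β − φ) mod 2π = 3.904367 rad → L = 5.92·(1.518371 + 11.642064 + 3.904367) = 5.92·17.064802 = 101.023628 m
RSR: p² = 2 + d² − 2cos(α−β) + 2d(sin β − sin α) = 152.649753; p = √p² = 12.355151; φ = atan2(cos α − cos β, d − sin α + sin β) = 0.061047 rad; t = (α − φ) mod 2π = 4.638976 rad, q = (φ − β) mod 2π = 2.504656 rad → L = 5.92·(4.638976 + 12.355151 + 2.504656) = 5.92·19.498784 = 115.432798 m
LSR: p² = d² − 2 + 2cos(α−β) + 2d(sin α + sin β) = 103.362264; p = √p² = 10.166723; φ = atan2(−cos α − cos β, d + sin α + sin β) − atan2(−2, p) = 0.269445 rad; t = (φ − α) mod 2π = 1.852607 rad, q = (φ − β) mod 2π = 2.713054 rad → L = 5.92·(1.852607 + 10.166723 + 2.713054) = 5.92·14.732384 = 87.215715 m
RSL: p² = d² − 2 + 2cos(α−β) − 2d(sin α + sin β) = 182.041932; p = √p² = 13.492292; φ = atan2(cos α + cos β, d − sin α − sin β) − atan2(2, p) = -0.204269 rad; t = (α − φ) mod 2π = 4.904292 rad, q = (β − φ) mod 2π = 4.043844 rad → L = 5.92·(4.904292 + 13.492292 + 4.043844) = 5.92·22.440428 = 132.847332 m
RLR: c = (6 − d² + 2cos(α−β) + 2d(sin α − sin β))/8 = -18.081219, |c| > 1 → infeasible
LRL: c = (6 − d² + 2cos(α−β) − 2d(sin α − sin β))/8 = -15.942207, |c| > 1 → infeasible
Shortest: LSR with L = 87.215715 m ≈ 87.2157 m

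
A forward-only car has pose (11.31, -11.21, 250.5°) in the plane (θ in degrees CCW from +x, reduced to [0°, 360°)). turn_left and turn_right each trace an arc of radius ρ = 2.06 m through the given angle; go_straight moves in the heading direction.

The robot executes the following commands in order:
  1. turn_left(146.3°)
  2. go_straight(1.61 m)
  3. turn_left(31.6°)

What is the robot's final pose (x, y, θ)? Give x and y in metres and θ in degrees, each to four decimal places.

set_pose: (x, y, θ) = (11.3100, -11.2100, 250.5000°), ρ = 2.06
turn_left(146.3°): centre at ρ to the left, rotate +146.3° → (14.4858, -13.5471, 396.8000° ≡ 36.8000°)
go_straight(1.61): x += 1.61·cos θ, y += 1.61·sin θ → (15.7750, -12.5827, 36.8000°)
turn_left(31.6°): centre at ρ to the left, rotate +31.6° → (16.4564, -11.6916, 68.4000°)

(16.4564, -11.6916, 68.4000°)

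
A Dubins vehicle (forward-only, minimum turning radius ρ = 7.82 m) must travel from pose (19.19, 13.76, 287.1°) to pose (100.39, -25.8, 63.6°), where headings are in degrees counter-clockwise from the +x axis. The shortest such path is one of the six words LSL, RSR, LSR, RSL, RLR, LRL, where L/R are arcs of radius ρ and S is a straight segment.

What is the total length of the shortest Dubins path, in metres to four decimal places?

Let ψ = atan2(Δy, Δx) = atan2(-39.56, 81.20) = -25.9750° be the start→goal bearing.
Normalize: d = |goal − start| / ρ = 90.324048/7.82 = 11.550390, α = (θ_start − ψ) mod 360° = 313.0750° = 5.464189 rad, β = (θ_goal − ψ) mod 360° = 89.5750° = 1.563378 rad.
Common terms: sin α = -0.730461, cos α = 0.682955, sin β = 0.999972, cos β = 0.007418, cos(α−β) = -0.725374, d² = 133.411503. Work in radians in the unit-radius frame; every candidate has L = ρ·(t + p + q).
LSL: p² = 2 + d² − 2cos(α−β) + 2d(sin α − sin β) = 96.887899; p = √p² = 9.843165; φ = atan2(cos β − cos α, d + sin α − sin β) = -0.068684 rad; t = (φ − α) mod 2π = 0.750312 rad, q = (β − φ) mod 2π = 1.632062 rad → L = 7.82·(0.750312 + 9.843165 + 1.632062) = 7.82·12.225540 = 95.603719 m
RSR: p² = 2 + d² − 2cos(α−β) + 2d(sin β − sin α) = 176.836605; p = √p² = 13.297993; φ = atan2(cos α − cos β, d − sin α + sin β) = 0.050822 rad; t = (α − φ) mod 2π = 5.413367 rad, q = (φ − β) mod 2π = 4.770629 rad → L = 7.82·(5.413367 + 13.297993 + 4.770629) = 7.82·23.481989 = 183.629152 m
LSR: p² = d² − 2 + 2cos(α−β) + 2d(sin α + sin β) = 136.186689; p = √p² = 11.669905; φ = atan2(−cos α − cos β, d + sin α + sin β) − atan2(−2, p) = 0.111391 rad; t = (φ − α) mod 2π = 0.930387 rad, q = (φ − β) mod 2π = 4.831198 rad → L = 7.82·(0.930387 + 11.669905 + 4.831198) = 7.82·17.431490 = 136.314250 m
RSL: p² = d² − 2 + 2cos(α−β) − 2d(sin α + sin β) = 123.734820; p = √p² = 11.123615; φ = atan2(cos α + cos β, d − sin α − sin β) − atan2(2, p) = -0.116775 rad; t = (α − φ) mod 2π = 5.580964 rad, q = (β − φ) mod 2π = 1.680153 rad → L = 7.82·(5.580964 + 11.123615 + 1.680153) = 7.82·18.384732 = 143.768606 m
RLR: c = (6 − d² + 2cos(α−β) + 2d(sin α − sin β))/8 = -21.104576, |c| > 1 → infeasible
LRL: c = (6 − d² + 2cos(α−β) − 2d(sin α − sin β))/8 = -11.110987, |c| > 1 → infeasible
Shortest: LSL with L = 95.603719 m ≈ 95.6037 m

95.6037 m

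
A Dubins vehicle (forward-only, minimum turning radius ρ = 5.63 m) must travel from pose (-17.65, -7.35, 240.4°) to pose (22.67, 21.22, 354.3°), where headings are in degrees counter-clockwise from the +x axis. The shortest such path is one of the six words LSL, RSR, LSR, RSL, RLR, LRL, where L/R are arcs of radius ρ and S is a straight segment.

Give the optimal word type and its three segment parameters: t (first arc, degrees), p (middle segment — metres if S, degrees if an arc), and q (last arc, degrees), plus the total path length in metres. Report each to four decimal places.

LSR: t = 171.1039°, p = 41.8547 m, q = 57.2039°, L = 64.2887 m

Let ψ = atan2(Δy, Δx) = atan2(28.57, 40.32) = 35.3207° be the start→goal bearing.
Normalize: d = |goal − start| / ρ = 49.416063/5.63 = 8.777276, α = (θ_start − ψ) mod 360° = 205.0793° = 3.579309 rad, β = (θ_goal − ψ) mod 360° = 318.9793° = 5.567239 rad.
Common terms: sin α = -0.423873, cos α = -0.905722, sin β = -0.656331, cos β = 0.754473, cos(α−β) = -0.405142, d² = 77.040572. Work in radians in the unit-radius frame; every candidate has L = ρ·(t + p + q).
LSL: p² = 2 + d² − 2cos(α−β) + 2d(sin α − sin β) = 83.931563; p = √p² = 9.161417; φ = atan2(cos β − cos α, d + sin α − sin β) = 0.182223 rad; t = (φ − α) mod 2π = 2.886099 rad, q = (β − φ) mod 2π = 5.385017 rad → L = 5.63·(2.886099 + 9.161417 + 5.385017) = 5.63·17.432532 = 98.145158 m
RSR: p² = 2 + d² − 2cos(α−β) + 2d(sin β − sin α) = 75.770147; p = √p² = 8.704605; φ = atan2(cos α − cos β, d − sin α + sin β) = -0.191902 rad; t = (α − φ) mod 2π = 3.771211 rad, q = (φ − β) mod 2π = 0.524044 rad → L = 5.63·(3.771211 + 8.704605 + 0.524044) = 5.63·12.999860 = 73.189213 m
LSR: p² = d² − 2 + 2cos(α−β) + 2d(sin α + sin β) = 55.267793; p = √p² = 7.434231; φ = atan2(−cos α − cos β, d + sin α + sin β) − atan2(−2, p) = 0.282451 rad; t = (φ − α) mod 2π = 2.986327 rad, q = (φ − β) mod 2π = 0.998397 rad → L = 5.63·(2.986327 + 7.434231 + 0.998397) = 5.63·11.418955 = 64.288719 m
RSL: p² = d² − 2 + 2cos(α−β) − 2d(sin α + sin β) = 93.192785; p = √p² = 9.653641; φ = atan2(cos α + cos β, d − sin α − sin β) − atan2(2, p) = -0.219628 rad; t = (α − φ) mod 2π = 3.798937 rad, q = (β − φ) mod 2π = 5.786868 rad → L = 5.63·(3.798937 + 9.653641 + 5.786868) = 5.63·19.239446 = 108.318081 m
RLR: c = (6 − d² + 2cos(α−β) + 2d(sin α − sin β))/8 = -8.471268, |c| > 1 → infeasible
LRL: c = (6 − d² + 2cos(α−β) − 2d(sin α − sin β))/8 = -9.491445, |c| > 1 → infeasible
Shortest: LSR with L = 64.288719 m ≈ 64.2887 m
Convert LSR to answer units (arcs ×180/π): t = 2.986327·180/π = 171.1039°, p = ρ·p = 5.63·7.434231 = 41.8547 m, q = 0.998397·180/π = 57.2039°, L = 64.2887 m.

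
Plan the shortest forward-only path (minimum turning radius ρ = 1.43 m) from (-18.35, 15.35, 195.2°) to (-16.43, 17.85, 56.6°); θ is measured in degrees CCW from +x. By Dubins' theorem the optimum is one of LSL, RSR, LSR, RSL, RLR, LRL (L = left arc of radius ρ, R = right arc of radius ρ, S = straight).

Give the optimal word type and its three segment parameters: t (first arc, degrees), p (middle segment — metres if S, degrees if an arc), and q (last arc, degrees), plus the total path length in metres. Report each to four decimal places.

LRL: t = 15.5867°, p = 250.1811°, q = 95.9943°, L = 9.0289 m

Let ψ = atan2(Δy, Δx) = atan2(2.50, 1.92) = 52.4757° be the start→goal bearing.
Normalize: d = |goal − start| / ρ = 3.152206/1.43 = 2.204340, α = (θ_start − ψ) mod 360° = 142.7243° = 2.491008 rad, β = (θ_goal − ψ) mod 360° = 4.1243° = 0.071982 rad.
Common terms: sin α = 0.605651, cos α = -0.795730, sin β = 0.071920, cos β = 0.997410, cos(α−β) = -0.750111, d² = 4.859113. Work in radians in the unit-radius frame; every candidate has L = ρ·(t + p + q).
LSL: p² = 2 + d² − 2cos(α−β) + 2d(sin α − sin β) = 10.712387; p = √p² = 3.272978; φ = atan2(cos β − cos α, d + sin α − sin β) = 0.579806 rad; t = (φ − α) mod 2π = 4.371983 rad, q = (β − φ) mod 2π = 5.775361 rad → L = 1.43·(4.371983 + 3.272978 + 5.775361) = 1.43·13.420323 = 19.191061 m
RSR: p² = 2 + d² − 2cos(α−β) + 2d(sin β − sin α) = 6.006283; p = √p² = 2.450772; φ = atan2(cos α − cos β, d − sin α + sin β) = -0.820759 rad; t = (α − φ) mod 2π = 3.311767 rad, q = (φ − β) mod 2π = 5.390444 rad → L = 1.43·(3.311767 + 2.450772 + 5.390444) = 1.43·11.152984 = 15.948767 m
LSR: p² = d² − 2 + 2cos(α−β) + 2d(sin α + sin β) = 4.346085; p = √p² = 2.084727; φ = atan2(−cos α − cos β, d + sin α + sin β) − atan2(−2, p) = 0.694791 rad; t = (φ − α) mod 2π = 4.486968 rad, q = (φ − β) mod 2π = 0.622809 rad → L = 1.43·(4.486968 + 2.084727 + 0.622809) = 1.43·7.194504 = 10.288141 m
RSL: p² = d² − 2 + 2cos(α−β) − 2d(sin α + sin β) = -1.628304 < 0 → infeasible
RLR: c = (6 − d² + 2cos(α−β) + 2d(sin α − sin β))/8 = 0.249215; p = 2π − arccos c = 4.964258 rad; φ = atan2(cos α − cos β, d − sin α + sin β) = -0.820759 rad; t = (α − φ + p/2) mod 2π = 5.793897 rad, q = (α − β − t + p) mod 2π = 1.589388 rad → L = 1.43·(5.793897 + 4.964258 + 1.589388) = 1.43·12.347543 = 17.656986 m
LRL: c = (6 − d² + 2cos(α−β) − 2d(sin α − sin β))/8 = -0.339048; p = 2π − arccos c = 4.366484 rad; φ = atan2(cos β − cos α, d + sin α − sin β) = 0.579806 rad; t = (φ − α + p/2) mod 2π = 0.272040 rad, q = (β − α − t + p) mod 2π = 1.675417 rad → L = 1.43·(0.272040 + 4.366484 + 1.675417) = 1.43·6.313941 = 9.028936 m
Shortest: LRL with L = 9.028936 m ≈ 9.0289 m
Convert LRL to answer units (arcs ×180/π): t = 0.272040·180/π = 15.5867°, p = 4.366484·180/π = 250.1811°, q = 1.675417·180/π = 95.9943°, L = 9.0289 m.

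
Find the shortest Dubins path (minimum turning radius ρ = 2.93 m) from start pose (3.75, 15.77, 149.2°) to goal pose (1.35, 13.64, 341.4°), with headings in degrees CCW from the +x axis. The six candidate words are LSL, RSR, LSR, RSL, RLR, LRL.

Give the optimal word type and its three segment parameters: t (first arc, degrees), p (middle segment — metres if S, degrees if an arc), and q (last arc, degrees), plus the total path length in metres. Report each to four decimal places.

Let ψ = atan2(Δy, Δx) = atan2(-2.13, -2.40) = -138.4109° be the start→goal bearing.
Normalize: d = |goal − start| / ρ = 3.208878/2.93 = 1.095180, α = (θ_start − ψ) mod 360° = 287.6109° = 5.019758 rad, β = (θ_goal − ψ) mod 360° = 119.8109° = 2.091095 rad.
Common terms: sin α = -0.953133, cos α = 0.302552, sin β = 0.867671, cos β = -0.497140, cos(α−β) = -0.977416, d² = 1.199420. Work in radians in the unit-radius frame; every candidate has L = ρ·(t + p + q).
LSL: p² = 2 + d² − 2cos(α−β) + 2d(sin α − sin β) = 1.166036; p = √p² = 1.079831; φ = atan2(cos β − cos α, d + sin α − sin β) = -2.307673 rad; t = (φ − α) mod 2π = 5.238940 rad, q = (β − φ) mod 2π = 4.398769 rad → L = 2.93·(5.238940 + 1.079831 + 4.398769) = 2.93·10.717539 = 31.402391 m
RSR: p² = 2 + d² − 2cos(α−β) + 2d(sin β − sin α) = 9.142468; p = √p² = 3.023651; φ = atan2(cos α − cos β, d − sin α + sin β) = 0.267663 rad; t = (α − φ) mod 2π = 4.752095 rad, q = (φ − β) mod 2π = 4.459753 rad → L = 2.93·(4.752095 + 3.023651 + 4.459753) = 2.93·12.235499 = 35.850013 m
LSR: p² = d² − 2 + 2cos(α−β) + 2d(sin α + sin β) = -2.942605 < 0 → infeasible
RSL: p² = d² − 2 + 2cos(α−β) − 2d(sin α + sin β) = -2.568218 < 0 → infeasible
RLR: c = (6 − d² + 2cos(α−β) + 2d(sin α − sin β))/8 = -0.142808; p = 2π − arccos c = 4.569091 rad; φ = atan2(cos α − cos β, d − sin α + sin β) = 0.267663 rad; t = (α − φ + p/2) mod 2π = 0.753455 rad, q = (α − β − t + p) mod 2π = 0.461113 rad → L = 2.93·(0.753455 + 4.569091 + 0.461113) = 2.93·5.783658 = 16.946119 m
LRL: c = (6 − d² + 2cos(α−β) − 2d(sin α − sin β))/8 = 0.854246; p = 2π − arccos c = 5.736487 rad; φ = atan2(cos β − cos α, d + sin α − sin β) = -2.307673 rad; t = (φ − α + p/2) mod 2π = 1.823998 rad, q = (β − α − t + p) mod 2π = 0.983827 rad → L = 2.93·(1.823998 + 5.736487 + 0.983827) = 2.93·8.544311 = 25.034832 m
Shortest: RLR with L = 16.946119 m ≈ 16.9461 m
Convert RLR to answer units (arcs ×180/π): t = 0.753455·180/π = 43.1698°, p = 4.569091·180/π = 261.7896°, q = 0.461113·180/π = 26.4198°, L = 16.9461 m.

RLR: t = 43.1698°, p = 261.7896°, q = 26.4198°, L = 16.9461 m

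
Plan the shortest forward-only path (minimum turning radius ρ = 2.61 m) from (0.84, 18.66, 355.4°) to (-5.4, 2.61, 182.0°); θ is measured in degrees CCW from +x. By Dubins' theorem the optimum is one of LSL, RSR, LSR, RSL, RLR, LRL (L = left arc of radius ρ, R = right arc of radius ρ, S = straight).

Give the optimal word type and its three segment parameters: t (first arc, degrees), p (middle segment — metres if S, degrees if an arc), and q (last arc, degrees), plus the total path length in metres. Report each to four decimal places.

Let ψ = atan2(Δy, Δx) = atan2(-16.05, -6.24) = -111.2453° be the start→goal bearing.
Normalize: d = |goal − start| / ρ = 17.220340/2.61 = 6.597831, α = (θ_start − ψ) mod 360° = 106.6453° = 1.861312 rad, β = (θ_goal − ψ) mod 360° = 293.2453° = 5.118097 rad.
Common terms: sin α = 0.958096, cos α = -0.286447, sin β = -0.918823, cos β = 0.394669, cos(α−β) = -0.993373, d² = 43.531378. Work in radians in the unit-radius frame; every candidate has L = ρ·(t + p + q).
LSL: p² = 2 + d² − 2cos(α−β) + 2d(sin α − sin β) = 72.285321; p = √p² = 8.502077; φ = atan2(cos β − cos α, d + sin α − sin β) = 0.080198 rad; t = (φ − α) mod 2π = 4.502071 rad, q = (β − φ) mod 2π = 5.037899 rad → L = 2.61·(4.502071 + 8.502077 + 5.037899) = 2.61·18.042047 = 47.089743 m
RSR: p² = 2 + d² − 2cos(α−β) + 2d(sin β − sin α) = 22.750926; p = √p² = 4.769793; φ = atan2(cos α − cos β, d − sin α + sin β) = -0.143288 rad; t = (α − φ) mod 2π = 2.004600 rad, q = (φ − β) mod 2π = 1.021801 rad → L = 2.61·(2.004600 + 4.769793 + 1.021801) = 2.61·7.796194 = 20.348066 m
LSR: p² = d² − 2 + 2cos(α−β) + 2d(sin α + sin β) = 40.062864; p = √p² = 6.329523; φ = atan2(−cos α − cos β, d + sin α + sin β) − atan2(−2, p) = 0.289747 rad; t = (φ − α) mod 2π = 4.711621 rad, q = (φ − β) mod 2π = 1.454836 rad → L = 2.61·(4.711621 + 6.329523 + 1.454836) = 2.61·12.495980 = 32.614507 m
RSL: p² = d² − 2 + 2cos(α−β) − 2d(sin α + sin β) = 39.026401; p = √p² = 6.247111; φ = atan2(cos α + cos β, d − sin α − sin β) − atan2(2, p) = -0.293338 rad; t = (α − φ) mod 2π = 2.154650 rad, q = (β − φ) mod 2π = 5.411434 rad → L = 2.61·(2.154650 + 6.247111 + 5.411434) = 2.61·13.813196 = 36.052441 m
RLR: c = (6 − d² + 2cos(α−β) + 2d(sin α − sin β))/8 = -1.843866, |c| > 1 → infeasible
LRL: c = (6 − d² + 2cos(α−β) − 2d(sin α − sin β))/8 = -8.035665, |c| > 1 → infeasible
Shortest: RSR with L = 20.348066 m ≈ 20.3481 m
Convert RSR to answer units (arcs ×180/π): t = 2.004600·180/π = 114.8551°, p = ρ·p = 2.61·4.769793 = 12.4492 m, q = 1.021801·180/π = 58.5449°, L = 20.3481 m.

RSR: t = 114.8551°, p = 12.4492 m, q = 58.5449°, L = 20.3481 m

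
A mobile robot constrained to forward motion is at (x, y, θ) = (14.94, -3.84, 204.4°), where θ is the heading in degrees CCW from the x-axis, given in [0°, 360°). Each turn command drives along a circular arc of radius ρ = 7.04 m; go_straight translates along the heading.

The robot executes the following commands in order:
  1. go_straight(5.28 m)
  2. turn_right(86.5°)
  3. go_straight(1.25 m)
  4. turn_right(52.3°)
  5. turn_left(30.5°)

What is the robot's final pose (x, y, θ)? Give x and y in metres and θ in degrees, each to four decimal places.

set_pose: (x, y, θ) = (14.9400, -3.8400, 204.4000°), ρ = 7.04
go_straight(5.28): x += 5.28·cos θ, y += 5.28·sin θ → (10.1316, -6.0212, 204.4000°)
turn_right(86.5°): centre at ρ to the right, rotate −86.5° → (1.0016, -2.9042, 117.9000°)
go_straight(1.25): x += 1.25·cos θ, y += 1.25·sin θ → (0.4167, -1.7995, 117.9000°)
turn_right(52.3°): centre at ρ to the right, rotate −52.3° → (0.2272, 4.4030, 65.6000°)
turn_left(30.5°): centre at ρ to the left, rotate +30.5° → (0.8161, 8.0593, 96.1000°)

(0.8161, 8.0593, 96.1000°)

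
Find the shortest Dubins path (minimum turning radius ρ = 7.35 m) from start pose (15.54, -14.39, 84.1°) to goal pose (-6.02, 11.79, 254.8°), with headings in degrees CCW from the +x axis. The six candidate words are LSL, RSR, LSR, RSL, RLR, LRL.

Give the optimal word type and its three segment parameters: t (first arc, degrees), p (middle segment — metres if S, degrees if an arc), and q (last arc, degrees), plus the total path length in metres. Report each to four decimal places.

Let ψ = atan2(Δy, Δx) = atan2(26.18, -21.56) = 129.4725° be the start→goal bearing.
Normalize: d = |goal − start| / ρ = 33.914982/7.35 = 4.614283, α = (θ_start − ψ) mod 360° = 314.6275° = 5.491286 rad, β = (θ_goal − ψ) mod 360° = 125.3275° = 2.187378 rad.
Common terms: sin α = -0.711688, cos α = 0.702495, sin β = 0.815860, cos β = -0.578250, cos(α−β) = -0.986856, d² = 21.291610. Work in radians in the unit-radius frame; every candidate has L = ρ·(t + p + q).
LSL: p² = 2 + d² − 2cos(α−β) + 2d(sin α − sin β) = 11.168241; p = √p² = 3.341892; φ = atan2(cos β − cos α, d + sin α − sin β) = -0.393301 rad; t = (φ − α) mod 2π = 0.398598 rad, q = (β − φ) mod 2π = 2.580679 rad → L = 7.35·(0.398598 + 3.341892 + 2.580679) = 7.35·6.321169 = 46.460591 m
RSR: p² = 2 + d² − 2cos(α−β) + 2d(sin β − sin α) = 39.362402; p = √p² = 6.273946; φ = atan2(cos α − cos β, d − sin α + sin β) = 0.205582 rad; t = (α − φ) mod 2π = 5.285704 rad, q = (φ − β) mod 2π = 4.301389 rad → L = 7.35·(5.285704 + 6.273946 + 4.301389) = 7.35·15.861040 = 116.578643 m
LSR: p² = d² − 2 + 2cos(α−β) + 2d(sin α + sin β) = 18.279250; p = √p² = 4.275424; φ = atan2(−cos α − cos β, d + sin α + sin β) − atan2(−2, p) = 0.411223 rad; t = (φ − α) mod 2π = 1.203122 rad, q = (φ − β) mod 2π = 4.507030 rad → L = 7.35·(1.203122 + 4.275424 + 4.507030) = 7.35·9.985577 = 73.393988 m
RSL: p² = d² − 2 + 2cos(α−β) − 2d(sin α + sin β) = 16.356547; p = √p² = 4.044323; φ = atan2(cos α + cos β, d − sin α − sin β) − atan2(2, p) = -0.431713 rad; t = (α − φ) mod 2π = 5.923000 rad, q = (β − φ) mod 2π = 2.619091 rad → L = 7.35·(5.923000 + 4.044323 + 2.619091) = 7.35·12.586414 = 92.510141 m
RLR: c = (6 − d² + 2cos(α−β) + 2d(sin α − sin β))/8 = -3.920300, |c| > 1 → infeasible
LRL: c = (6 − d² + 2cos(α−β) − 2d(sin α − sin β))/8 = -0.396030; p = 2π − arccos c = 4.305200 rad; φ = atan2(cos β − cos α, d + sin α − sin β) = -0.393301 rad; t = (φ − α + p/2) mod 2π = 2.551198 rad, q = (β − α − t + p) mod 2π = 4.733279 rad → L = 7.35·(2.551198 + 4.305200 + 4.733279) = 7.35·11.589676 = 85.184119 m
Shortest: LSL with L = 46.460591 m ≈ 46.4606 m
Convert LSL to answer units (arcs ×180/π): t = 0.398598·180/π = 22.8380°, p = ρ·p = 7.35·3.341892 = 24.5629 m, q = 2.580679·180/π = 147.8620°, L = 46.4606 m.

LSL: t = 22.8380°, p = 24.5629 m, q = 147.8620°, L = 46.4606 m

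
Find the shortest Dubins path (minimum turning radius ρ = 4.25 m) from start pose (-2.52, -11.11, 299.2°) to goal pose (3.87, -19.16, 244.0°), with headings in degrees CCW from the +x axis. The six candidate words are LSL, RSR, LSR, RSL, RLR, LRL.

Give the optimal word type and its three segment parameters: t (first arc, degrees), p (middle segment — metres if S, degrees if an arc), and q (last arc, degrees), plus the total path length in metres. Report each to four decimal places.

LRL: t = 125.9402°, p = 253.3407°, q = 72.2006°, L = 33.4893 m

Let ψ = atan2(Δy, Δx) = atan2(-8.05, 6.39) = -51.5578° be the start→goal bearing.
Normalize: d = |goal − start| / ρ = 10.277869/4.25 = 2.418322, α = (θ_start − ψ) mod 360° = 350.7578° = 6.121879 rad, β = (θ_goal − ψ) mod 360° = 295.5578° = 5.158458 rad.
Common terms: sin α = -0.160607, cos α = 0.987018, sin β = -0.902150, cos β = 0.431422, cos(α−β) = 0.570714, d² = 5.848282. Work in radians in the unit-radius frame; every candidate has L = ρ·(t + p + q).
LSL: p² = 2 + d² − 2cos(α−β) + 2d(sin α − sin β) = 10.293434; p = √p² = 3.208338; φ = atan2(cos β − cos α, d + sin α − sin β) = -0.174050 rad; t = (φ − α) mod 2π = 6.270441 rad, q = (β − φ) mod 2π = 5.332508 rad → L = 4.25·(6.270441 + 3.208338 + 5.332508) = 4.25·14.811287 = 62.947970 m
RSR: p² = 2 + d² − 2cos(α−β) + 2d(sin β − sin α) = 3.120276; p = √p² = 1.766430; φ = atan2(cos α − cos β, d − sin α + sin β) = 0.319962 rad; t = (α − φ) mod 2π = 5.801917 rad, q = (φ − β) mod 2π = 1.444690 rad → L = 4.25·(5.801917 + 1.766430 + 1.444690) = 4.25·9.013037 = 38.305409 m
LSR: p² = d² − 2 + 2cos(α−β) + 2d(sin α + sin β) = -0.150471 < 0 → infeasible
RSL: p² = d² − 2 + 2cos(α−β) − 2d(sin α + sin β) = 10.129890; p = √p² = 3.182749; φ = atan2(cos α + cos β, d − sin α − sin β) − atan2(2, p) = -0.174101 rad; t = (α − φ) mod 2π = 0.012795 rad, q = (β − φ) mod 2π = 5.332559 rad → L = 4.25·(0.012795 + 3.182749 + 5.332559) = 4.25·8.528102 = 36.244435 m
RLR: c = (6 − d² + 2cos(α−β) + 2d(sin α − sin β))/8 = 0.609965; p = 2π − arccos c = 5.368406 rad; φ = atan2(cos α − cos β, d − sin α + sin β) = 0.319962 rad; t = (α − φ + p/2) mod 2π = 2.202935 rad, q = (α − β − t + p) mod 2π = 4.128893 rad → L = 4.25·(2.202935 + 5.368406 + 4.128893) = 4.25·11.700234 = 49.725993 m
LRL: c = (6 − d² + 2cos(α−β) − 2d(sin α − sin β))/8 = -0.286679; p = 2π − arccos c = 4.421630 rad; φ = atan2(cos β − cos α, d + sin α − sin β) = -0.174050 rad; t = (φ − α + p/2) mod 2π = 2.198071 rad, q = (β − α − t + p) mod 2π = 1.260137 rad → L = 4.25·(2.198071 + 4.421630 + 1.260137) = 4.25·7.879839 = 33.489314 m
Shortest: LRL with L = 33.489314 m ≈ 33.4893 m
Convert LRL to answer units (arcs ×180/π): t = 2.198071·180/π = 125.9402°, p = 4.421630·180/π = 253.3407°, q = 1.260137·180/π = 72.2006°, L = 33.4893 m.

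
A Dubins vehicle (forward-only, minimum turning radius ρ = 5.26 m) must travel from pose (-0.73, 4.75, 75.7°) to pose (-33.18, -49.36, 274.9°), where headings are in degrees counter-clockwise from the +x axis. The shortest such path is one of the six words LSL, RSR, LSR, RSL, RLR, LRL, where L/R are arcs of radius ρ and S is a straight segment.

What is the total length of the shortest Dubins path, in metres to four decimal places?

77.5288 m

Let ψ = atan2(Δy, Δx) = atan2(-54.11, -32.45) = -120.9513° be the start→goal bearing.
Normalize: d = |goal − start| / ρ = 63.094331/5.26 = 11.995120, α = (θ_start − ψ) mod 360° = 196.6513° = 3.432213 rad, β = (θ_goal − ψ) mod 360° = 35.8513° = 0.625723 rad.
Common terms: sin α = -0.286546, cos α = -0.958066, sin β = 0.585684, cos β = 0.810540, cos(α−β) = -0.944376, d² = 143.882903. Work in radians in the unit-radius frame; every candidate has L = ρ·(t + p + q).
LSL: p² = 2 + d² − 2cos(α−β) + 2d(sin α − sin β) = 126.846652; p = √p² = 11.262622; φ = atan2(cos β − cos α, d + sin α − sin β) = 0.157686 rad; t = (φ − α) mod 2π = 3.008659 rad, q = (β − φ) mod 2π = 0.468037 rad → L = 5.26·(3.008659 + 11.262622 + 0.468037) = 5.26·14.739318 = 77.528812 m
RSR: p² = 2 + d² − 2cos(α−β) + 2d(sin β − sin α) = 168.696659; p = √p² = 12.988328; φ = atan2(cos α − cos β, d − sin α + sin β) = -0.136593 rad; t = (α − φ) mod 2π = 3.568806 rad, q = (φ − β) mod 2π = 5.520869 rad → L = 5.26·(3.568806 + 12.988328 + 5.520869) = 5.26·22.078003 = 116.130293 m
LSR: p² = d² − 2 + 2cos(α−β) + 2d(sin α + sin β) = 147.170527; p = √p² = 12.131386; φ = atan2(−cos α − cos β, d + sin α + sin β) − atan2(−2, p) = 0.175391 rad; t = (φ − α) mod 2π = 3.026364 rad, q = (φ − β) mod 2π = 5.832853 rad → L = 5.26·(3.026364 + 12.131386 + 5.832853) = 5.26·20.990603 = 110.410571 m
RSL: p² = d² − 2 + 2cos(α−β) − 2d(sin α + sin β) = 132.817773; p = √p² = 11.524659; φ = atan2(cos α + cos β, d − sin α − sin β) − atan2(2, p) = -0.184442 rad; t = (α − φ) mod 2π = 3.616655 rad, q = (β − φ) mod 2π = 0.810166 rad → L = 5.26·(3.616655 + 11.524659 + 0.810166) = 5.26·15.951480 = 83.904784 m
RLR: c = (6 − d² + 2cos(α−β) + 2d(sin α − sin β))/8 = -20.087082, |c| > 1 → infeasible
LRL: c = (6 − d² + 2cos(α−β) − 2d(sin α − sin β))/8 = -14.855832, |c| > 1 → infeasible
Shortest: LSL with L = 77.528812 m ≈ 77.5288 m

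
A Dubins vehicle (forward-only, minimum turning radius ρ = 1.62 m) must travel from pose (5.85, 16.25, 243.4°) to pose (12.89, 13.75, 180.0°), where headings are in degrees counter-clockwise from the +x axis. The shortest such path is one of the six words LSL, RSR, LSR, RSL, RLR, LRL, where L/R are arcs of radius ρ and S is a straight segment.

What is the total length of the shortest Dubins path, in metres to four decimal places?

Let ψ = atan2(Δy, Δx) = atan2(-2.50, 7.04) = -19.5506° be the start→goal bearing.
Normalize: d = |goal − start| / ρ = 7.470716/1.62 = 4.611553, α = (θ_start − ψ) mod 360° = 262.9506° = 4.589355 rad, β = (θ_goal − ψ) mod 360° = 199.5506° = 3.482816 rad.
Common terms: sin α = -0.992441, cos α = -0.122724, sin β = -0.334640, cos β = -0.942346, cos(α−β) = 0.447759, d² = 21.266423. Work in radians in the unit-radius frame; every candidate has L = ρ·(t + p + q).
LSL: p² = 2 + d² − 2cos(α−β) + 2d(sin α − sin β) = 16.303937; p = √p² = 4.037813; φ = atan2(cos β − cos α, d + sin α − sin β) = -0.204407 rad; t = (φ − α) mod 2π = 1.489424 rad, q = (β − φ) mod 2π = 3.687223 rad → L = 1.62·(1.489424 + 4.037813 + 3.687223) = 1.62·9.214460 = 14.927425 m
RSR: p² = 2 + d² − 2cos(α−β) + 2d(sin β − sin α) = 28.437872; p = √p² = 5.332717; φ = atan2(cos α − cos β, d − sin α + sin β) = 0.154308 rad; t = (α − φ) mod 2π = 4.435046 rad, q = (φ − β) mod 2π = 2.954678 rad → L = 1.62·(4.435046 + 5.332717 + 2.954678) = 1.62·12.722441 = 20.610355 m
LSR: p² = d² − 2 + 2cos(α−β) + 2d(sin α + sin β) = 7.922134; p = √p² = 2.814629; φ = atan2(−cos α − cos β, d + sin α + sin β) − atan2(−2, p) = 0.931362 rad; t = (φ − α) mod 2π = 2.625193 rad, q = (φ − β) mod 2π = 3.731732 rad → L = 1.62·(2.625193 + 2.814629 + 3.731732) = 1.62·9.171554 = 14.857917 m
RSL: p² = d² − 2 + 2cos(α−β) − 2d(sin α + sin β) = 32.401748; p = √p² = 5.692253; φ = atan2(cos α + cos β, d − sin α − sin β) − atan2(2, p) = -0.515341 rad; t = (α − φ) mod 2π = 5.104695 rad, q = (β − φ) mod 2π = 3.998156 rad → L = 1.62·(5.104695 + 5.692253 + 3.998156) = 1.62·14.795105 = 23.968070 m
RLR: c = (6 − d² + 2cos(α−β) + 2d(sin α − sin β))/8 = -2.554734, |c| > 1 → infeasible
LRL: c = (6 − d² + 2cos(α−β) − 2d(sin α − sin β))/8 = -1.037992, |c| > 1 → infeasible
Shortest: LSR with L = 14.857917 m ≈ 14.8579 m

14.8579 m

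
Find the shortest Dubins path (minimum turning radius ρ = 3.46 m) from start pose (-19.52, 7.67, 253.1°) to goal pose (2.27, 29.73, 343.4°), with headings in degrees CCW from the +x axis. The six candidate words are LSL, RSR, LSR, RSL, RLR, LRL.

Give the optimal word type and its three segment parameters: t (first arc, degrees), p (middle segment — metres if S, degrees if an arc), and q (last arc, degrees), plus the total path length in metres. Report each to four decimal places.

LSR: t = 170.5781°, p = 25.4580 m, q = 80.2781°, L = 40.6068 m

Let ψ = atan2(Δy, Δx) = atan2(22.06, 21.79) = 45.3528° be the start→goal bearing.
Normalize: d = |goal − start| / ρ = 31.007220/3.46 = 8.961624, α = (θ_start − ψ) mod 360° = 207.7472° = 3.625873 rad, β = (θ_goal − ψ) mod 360° = 298.0472° = 5.201905 rad.
Common terms: sin α = -0.465571, cos α = -0.885010, sin β = -0.882560, cos β = 0.470199, cos(α−β) = -0.005236, d² = 80.310710. Work in radians in the unit-radius frame; every candidate has L = ρ·(t + p + q).
LSL: p² = 2 + d² − 2cos(α−β) + 2d(sin α − sin β) = 89.794979; p = √p² = 9.476021; φ = atan2(cos β − cos α, d + sin α − sin β) = 0.143507 rad; t = (φ − α) mod 2π = 2.800819 rad, q = (β − φ) mod 2π = 5.058399 rad → L = 3.46·(2.800819 + 9.476021 + 5.058399) = 3.46·17.335239 = 59.979927 m
RSR: p² = 2 + d² − 2cos(α−β) + 2d(sin β − sin α) = 74.847386; p = √p² = 8.651438; φ = atan2(cos α − cos β, d − sin α + sin β) = -0.157293 rad; t = (α − φ) mod 2π = 3.783166 rad, q = (φ − β) mod 2π = 0.923987 rad → L = 3.46·(3.783166 + 8.651438 + 0.923987) = 3.46·13.358591 = 46.220726 m
LSR: p² = d² − 2 + 2cos(α−β) + 2d(sin α + sin β) = 54.137335; p = √p² = 7.357808; φ = atan2(−cos α − cos β, d + sin α + sin β) − atan2(−2, p) = 0.319837 rad; t = (φ − α) mod 2π = 2.977150 rad, q = (φ − β) mod 2π = 1.401117 rad → L = 3.46·(2.977150 + 7.357808 + 1.401117) = 3.46·11.736075 = 40.606820 m
RSL: p² = d² − 2 + 2cos(α−β) − 2d(sin α + sin β) = 102.463142; p = √p² = 10.122408; φ = atan2(cos α + cos β, d − sin α − sin β) − atan2(2, p) = -0.235282 rad; t = (α − φ) mod 2π = 3.861155 rad, q = (β − φ) mod 2π = 5.437187 rad → L = 3.46·(3.861155 + 10.122408 + 5.437187) = 3.46·19.420750 = 67.195796 m
RLR: c = (6 − d² + 2cos(α−β) + 2d(sin α − sin β))/8 = -8.355923, |c| > 1 → infeasible
LRL: c = (6 − d² + 2cos(α−β) − 2d(sin α − sin β))/8 = -10.224372, |c| > 1 → infeasible
Shortest: LSR with L = 40.606820 m ≈ 40.6068 m
Convert LSR to answer units (arcs ×180/π): t = 2.977150·180/π = 170.5781°, p = ρ·p = 3.46·7.357808 = 25.4580 m, q = 1.401117·180/π = 80.2781°, L = 40.6068 m.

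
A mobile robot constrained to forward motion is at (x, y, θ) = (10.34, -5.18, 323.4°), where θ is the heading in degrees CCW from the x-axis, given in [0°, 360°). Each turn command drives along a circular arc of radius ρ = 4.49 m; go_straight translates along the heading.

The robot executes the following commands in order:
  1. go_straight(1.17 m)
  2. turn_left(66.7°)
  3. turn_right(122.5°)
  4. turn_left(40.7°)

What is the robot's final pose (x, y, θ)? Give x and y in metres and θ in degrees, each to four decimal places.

set_pose: (x, y, θ) = (10.3400, -5.1800, 323.4000°), ρ = 4.49
go_straight(1.17): x += 1.17·cos θ, y += 1.17·sin θ → (11.2793, -5.8776, 323.4000°)
turn_left(66.7°): centre at ρ to the left, rotate +66.7° → (16.2081, -6.1575, 390.1000° ≡ 30.1000°)
turn_right(122.5°): centre at ρ to the right, rotate −122.5° → (22.9460, -10.2300, -92.4000° ≡ 267.6000°)
turn_left(40.7°): centre at ρ to the left, rotate +40.7° → (23.9084, -13.2008, 308.3000°)

(23.9084, -13.2008, 308.3000°)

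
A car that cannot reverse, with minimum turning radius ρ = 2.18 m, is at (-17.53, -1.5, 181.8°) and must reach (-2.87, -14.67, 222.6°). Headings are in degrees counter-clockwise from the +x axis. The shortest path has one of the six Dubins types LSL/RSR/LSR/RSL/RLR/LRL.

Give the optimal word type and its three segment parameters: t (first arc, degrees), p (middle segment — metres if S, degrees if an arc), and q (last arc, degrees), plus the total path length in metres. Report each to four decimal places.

Let ψ = atan2(Δy, Δx) = atan2(-13.17, 14.66) = -41.9353° be the start→goal bearing.
Normalize: d = |goal − start| / ρ = 19.706966/2.18 = 9.039893, α = (θ_start − ψ) mod 360° = 223.7353° = 3.904918 rad, β = (θ_goal − ψ) mod 360° = 264.5353° = 4.617013 rad.
Common terms: sin α = -0.691328, cos α = -0.722541, sin β = -0.995455, cos β = -0.095232, cos(α−β) = 0.756995, d² = 81.719657. Work in radians in the unit-radius frame; every candidate has L = ρ·(t + p + q).
LSL: p² = 2 + d² − 2cos(α−β) + 2d(sin α − sin β) = 87.704215; p = √p² = 9.365053; φ = atan2(cos β − cos α, d + sin α − sin β) = 0.067034 rad; t = (φ − α) mod 2π = 2.445301 rad, q = (β − φ) mod 2π = 4.549979 rad → L = 2.18·(2.445301 + 9.365053 + 4.549979) = 2.18·16.360333 = 35.665525 m
RSR: p² = 2 + d² − 2cos(α−β) + 2d(sin β − sin α) = 76.707119; p = √p² = 8.758260; φ = atan2(cos α − cos β, d − sin α + sin β) = -0.071686 rad; t = (α − φ) mod 2π = 3.976605 rad, q = (φ − β) mod 2π = 1.594486 rad → L = 2.18·(3.976605 + 8.758260 + 1.594486) = 2.18·14.329351 = 31.237985 m
LSR: p² = d² − 2 + 2cos(α−β) + 2d(sin α + sin β) = 50.736965; p = √p² = 7.122989; φ = atan2(−cos α − cos β, d + sin α + sin β) − atan2(−2, p) = 0.384492 rad; t = (φ − α) mod 2π = 2.762759 rad, q = (φ − β) mod 2π = 2.050665 rad → L = 2.18·(2.762759 + 7.122989 + 2.050665) = 2.18·11.936412 = 26.021379 m
RSL: p² = d² − 2 + 2cos(α−β) − 2d(sin α + sin β) = 111.730330; p = √p² = 10.570257; φ = atan2(cos α + cos β, d − sin α − sin β) − atan2(2, p) = -0.263090 rad; t = (α − φ) mod 2π = 4.168008 rad, q = (β − φ) mod 2π = 4.880102 rad → L = 2.18·(4.168008 + 10.570257 + 4.880102) = 2.18·19.618367 = 42.768041 m
RLR: c = (6 − d² + 2cos(α−β) + 2d(sin α − sin β))/8 = -8.588390, |c| > 1 → infeasible
LRL: c = (6 − d² + 2cos(α−β) − 2d(sin α − sin β))/8 = -9.963027, |c| > 1 → infeasible
Shortest: LSR with L = 26.021379 m ≈ 26.0214 m
Convert LSR to answer units (arcs ×180/π): t = 2.762759·180/π = 158.2944°, p = ρ·p = 2.18·7.122989 = 15.5281 m, q = 2.050665·180/π = 117.4944°, L = 26.0214 m.

LSR: t = 158.2944°, p = 15.5281 m, q = 117.4944°, L = 26.0214 m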